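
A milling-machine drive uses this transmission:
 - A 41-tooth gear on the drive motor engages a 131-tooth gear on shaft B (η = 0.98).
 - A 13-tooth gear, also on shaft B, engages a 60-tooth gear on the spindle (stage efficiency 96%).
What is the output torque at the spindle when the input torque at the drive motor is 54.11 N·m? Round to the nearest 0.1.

750.7 N·m

After the gear mesh (131/41): 54.11 × 3.1951 × 0.98 = 169.43 N·m
After the gear mesh (60/13): 169.43 × 4.6154 × 0.96 = 750.71 N·m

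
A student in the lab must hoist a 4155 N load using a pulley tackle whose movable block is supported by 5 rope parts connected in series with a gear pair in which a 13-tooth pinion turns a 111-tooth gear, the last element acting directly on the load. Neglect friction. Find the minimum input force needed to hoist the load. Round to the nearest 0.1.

97.3 N

Block-and-tackle MA = number of supporting rope parts = 5.
Gear pair MA = 111/13 = 8.5385.
Combined ideal MA = 5 × 8.5385 = 42.692.
Effort = load / MA = 4155 / 42.692 = 97.324 N.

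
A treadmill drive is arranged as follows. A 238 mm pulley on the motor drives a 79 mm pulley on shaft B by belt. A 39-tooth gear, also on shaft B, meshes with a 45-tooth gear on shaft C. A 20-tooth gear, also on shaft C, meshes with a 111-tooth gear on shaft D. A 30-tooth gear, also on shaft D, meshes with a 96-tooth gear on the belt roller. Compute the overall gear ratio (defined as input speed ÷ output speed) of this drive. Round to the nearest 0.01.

6.80

Each stage contributes driven/driver: belt 79/238 = 0.33193, gear mesh 45/39 = 1.1538, gear mesh 111/20 = 5.55, gear mesh 96/30 = 3.2.
Overall: 0.33193 × 1.1538 × 5.55 × 3.2 = 6.8021.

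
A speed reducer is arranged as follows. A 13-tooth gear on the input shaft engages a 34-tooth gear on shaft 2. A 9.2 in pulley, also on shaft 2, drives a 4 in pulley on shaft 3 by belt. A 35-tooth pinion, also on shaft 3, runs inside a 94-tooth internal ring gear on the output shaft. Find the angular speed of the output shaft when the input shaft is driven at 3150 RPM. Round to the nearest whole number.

1031 RPM

the input shaft → shaft 2 (gear mesh, 34/13): 3150 ÷ 2.6154 = 1204.4 RPM
shaft 2 → shaft 3 (belt, 4/9.2): 1204.4 ÷ 0.43478 = 2770.1 RPM
shaft 3 → the output shaft (internal gear, 94/35): 2770.1 ÷ 2.6857 = 1031.4 RPM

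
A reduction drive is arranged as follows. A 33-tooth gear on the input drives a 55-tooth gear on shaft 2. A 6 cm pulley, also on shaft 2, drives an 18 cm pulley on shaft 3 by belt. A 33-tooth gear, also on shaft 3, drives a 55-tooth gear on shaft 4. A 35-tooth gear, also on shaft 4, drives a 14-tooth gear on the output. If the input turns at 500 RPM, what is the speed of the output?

150 RPM

the input → shaft 2 (gear mesh, 55/33): 500 ÷ 1.6667 = 300 RPM
shaft 2 → shaft 3 (belt, 18/6): 300 ÷ 3 = 100 RPM
shaft 3 → shaft 4 (gear mesh, 55/33): 100 ÷ 1.6667 = 60 RPM
shaft 4 → the output (gear mesh, 14/35): 60 ÷ 0.4 = 150 RPM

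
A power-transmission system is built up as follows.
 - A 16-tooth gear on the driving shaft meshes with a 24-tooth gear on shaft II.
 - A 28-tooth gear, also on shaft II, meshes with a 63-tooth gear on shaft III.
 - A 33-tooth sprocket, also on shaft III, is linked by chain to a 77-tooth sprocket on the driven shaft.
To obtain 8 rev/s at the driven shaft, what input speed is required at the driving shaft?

Overall ratio R = 1.5 × 2.25 × 2.3333 = 7.875.
Required input speed = output speed × R = 8 × 7.875 = 63 rev/s.

63 rev/s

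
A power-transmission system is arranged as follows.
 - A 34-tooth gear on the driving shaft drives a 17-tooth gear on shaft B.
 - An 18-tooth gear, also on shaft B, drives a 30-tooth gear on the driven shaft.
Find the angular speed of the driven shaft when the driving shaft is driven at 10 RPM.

12 RPM

gear mesh 17/34 = 0.5 → 10/0.5 = 20 RPM
gear mesh 30/18 = 1.6667 → 20/1.6667 = 12 RPM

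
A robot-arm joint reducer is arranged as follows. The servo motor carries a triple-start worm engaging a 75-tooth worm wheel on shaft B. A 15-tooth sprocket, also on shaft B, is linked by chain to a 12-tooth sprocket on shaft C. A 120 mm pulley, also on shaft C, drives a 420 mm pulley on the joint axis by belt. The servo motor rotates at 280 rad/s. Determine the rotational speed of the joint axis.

worm 75/3 = 25 → 280/25 = 11.2 rad/s
chain 12/15 = 0.8 → 11.2/0.8 = 14 rad/s
belt 420/120 = 3.5 → 14/3.5 = 4 rad/s

4 rad/s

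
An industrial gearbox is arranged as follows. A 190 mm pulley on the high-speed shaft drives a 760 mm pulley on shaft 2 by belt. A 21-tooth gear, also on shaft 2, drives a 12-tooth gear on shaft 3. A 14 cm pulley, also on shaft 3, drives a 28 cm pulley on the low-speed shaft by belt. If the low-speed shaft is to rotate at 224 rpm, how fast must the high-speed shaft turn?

1024 rpm

Overall ratio R = 4 × 0.57143 × 2 = 4.5714.
Required input speed = output speed × R = 224 × 4.5714 = 1024 rpm.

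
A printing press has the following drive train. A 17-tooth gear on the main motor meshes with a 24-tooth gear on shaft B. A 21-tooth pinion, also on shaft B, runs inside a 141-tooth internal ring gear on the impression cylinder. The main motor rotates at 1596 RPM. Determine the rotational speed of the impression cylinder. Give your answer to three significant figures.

gear mesh 24/17 = 1.4118 → 1596/1.4118 = 1130.5 RPM
internal gear 141/21 = 6.7143 → 1130.5/6.7143 = 168.37 RPM

168 RPM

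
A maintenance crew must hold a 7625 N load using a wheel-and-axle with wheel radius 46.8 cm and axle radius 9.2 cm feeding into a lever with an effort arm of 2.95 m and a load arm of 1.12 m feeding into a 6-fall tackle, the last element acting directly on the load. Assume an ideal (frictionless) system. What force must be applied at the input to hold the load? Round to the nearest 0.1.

94.8 N

Wheel-and-axle MA = R/r = 46.8/9.2 = 5.087.
Lever MA = effort arm / load arm = 2.95/1.12 = 2.6339.
Block-and-tackle MA = number of supporting rope parts = 6.
Combined ideal MA = 5.087 × 2.6339 × 6 = 80.392.
Effort = load / MA = 7625 / 80.392 = 94.848 N.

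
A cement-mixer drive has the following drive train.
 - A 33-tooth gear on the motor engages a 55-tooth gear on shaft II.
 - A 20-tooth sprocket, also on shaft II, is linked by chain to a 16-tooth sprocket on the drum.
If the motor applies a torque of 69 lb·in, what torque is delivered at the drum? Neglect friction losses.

92 lb·in

After the gear mesh (55/33): 69 × 1.6667 = 115 lb·in
After the chain (16/20): 115 × 0.8 = 92 lb·in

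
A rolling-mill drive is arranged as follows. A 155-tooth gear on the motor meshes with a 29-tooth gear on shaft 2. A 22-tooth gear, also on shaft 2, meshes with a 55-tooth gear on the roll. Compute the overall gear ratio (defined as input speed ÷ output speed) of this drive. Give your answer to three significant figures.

0.468

Each stage contributes driven/driver: gear mesh 29/155 = 0.1871, gear mesh 55/22 = 2.5.
Overall: 0.1871 × 2.5 = 0.46774.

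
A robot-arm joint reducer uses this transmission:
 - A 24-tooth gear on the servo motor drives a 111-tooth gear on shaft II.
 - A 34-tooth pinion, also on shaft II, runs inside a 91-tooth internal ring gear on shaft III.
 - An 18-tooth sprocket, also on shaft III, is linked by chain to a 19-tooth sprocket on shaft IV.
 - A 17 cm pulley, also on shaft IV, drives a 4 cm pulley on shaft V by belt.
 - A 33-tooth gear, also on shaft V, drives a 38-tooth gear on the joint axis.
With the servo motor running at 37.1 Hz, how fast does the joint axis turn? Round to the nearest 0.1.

10.5 Hz

the servo motor → shaft II (gear mesh, 111/24): 37.1 ÷ 4.625 = 8.0216 Hz
shaft II → shaft III (internal gear, 91/34): 8.0216 ÷ 2.6765 = 2.9971 Hz
shaft III → shaft IV (chain, 19/18): 2.9971 ÷ 1.0556 = 2.8393 Hz
shaft IV → shaft V (belt, 4/17): 2.8393 ÷ 0.23529 = 12.067 Hz
shaft V → the joint axis (gear mesh, 38/33): 12.067 ÷ 1.1515 = 10.479 Hz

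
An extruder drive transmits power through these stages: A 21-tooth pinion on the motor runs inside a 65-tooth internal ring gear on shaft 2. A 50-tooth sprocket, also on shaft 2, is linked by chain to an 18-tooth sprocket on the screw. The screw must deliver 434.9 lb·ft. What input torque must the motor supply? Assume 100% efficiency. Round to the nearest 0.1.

390.3 lb·ft

Overall ratio R = 3.0952 × 0.36 = 1.1143.
Input torque = output torque / R = 434.9 / 1.1143 = 390.29 lb·ft.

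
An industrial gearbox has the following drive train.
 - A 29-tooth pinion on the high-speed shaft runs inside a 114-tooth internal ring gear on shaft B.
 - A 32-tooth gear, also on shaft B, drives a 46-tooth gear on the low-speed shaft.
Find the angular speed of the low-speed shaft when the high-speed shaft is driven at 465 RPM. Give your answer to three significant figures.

82.3 RPM

Internal gear: ratio = 114/29 = 3.931, so shaft B turns at 465 / 3.931 = 118.29 RPM.
Gear mesh: ratio = 46/32 = 1.4375, so the low-speed shaft turns at 118.29 / 1.4375 = 82.288 RPM.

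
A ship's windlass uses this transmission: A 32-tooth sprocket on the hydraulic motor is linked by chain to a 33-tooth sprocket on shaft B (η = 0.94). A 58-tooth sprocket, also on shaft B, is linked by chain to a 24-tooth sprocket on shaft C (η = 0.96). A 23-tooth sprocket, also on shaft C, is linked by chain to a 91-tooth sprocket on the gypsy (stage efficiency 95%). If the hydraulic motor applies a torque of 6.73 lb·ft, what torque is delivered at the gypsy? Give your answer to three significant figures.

9.74 lb·ft

After the chain (33/32): 6.73 × 1.0312 × 0.94 = 6.5239 lb·ft
After the chain (24/58): 6.5239 × 0.41379 × 0.96 = 2.5916 lb·ft
After the chain (91/23): 2.5916 × 3.9565 × 0.95 = 9.7409 lb·ft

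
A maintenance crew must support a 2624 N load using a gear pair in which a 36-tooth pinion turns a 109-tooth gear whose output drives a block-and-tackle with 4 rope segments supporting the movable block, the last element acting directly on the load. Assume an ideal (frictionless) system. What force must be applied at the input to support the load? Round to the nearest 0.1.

216.7 N

Gear pair MA = 109/36 = 3.0278.
Block-and-tackle MA = number of supporting rope parts = 4.
Combined ideal MA = 3.0278 × 4 = 12.111.
Effort = load / MA = 2624 / 12.111 = 216.66 N.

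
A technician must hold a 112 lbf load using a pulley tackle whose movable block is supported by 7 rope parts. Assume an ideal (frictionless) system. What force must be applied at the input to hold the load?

16 lbf

Block-and-tackle MA = number of supporting rope parts = 7.
Effort = load / MA = 112 / 7 = 16 lbf.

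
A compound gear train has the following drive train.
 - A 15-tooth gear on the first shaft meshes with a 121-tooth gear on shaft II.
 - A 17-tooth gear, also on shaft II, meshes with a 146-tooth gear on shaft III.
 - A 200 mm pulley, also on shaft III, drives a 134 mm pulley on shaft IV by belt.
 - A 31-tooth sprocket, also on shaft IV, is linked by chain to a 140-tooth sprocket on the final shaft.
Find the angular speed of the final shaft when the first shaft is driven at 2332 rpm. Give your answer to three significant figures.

Gear mesh: ratio = 121/15 = 8.0667, so shaft II turns at 2332 / 8.0667 = 289.09 rpm.
Gear mesh: ratio = 146/17 = 8.5882, so shaft III turns at 289.09 / 8.5882 = 33.661 rpm.
Belt: ratio = 134/200 = 0.67, so shaft IV turns at 33.661 / 0.67 = 50.241 rpm.
Chain: ratio = 140/31 = 4.5161, so the final shaft turns at 50.241 / 4.5161 = 11.125 rpm.

11.1 rpm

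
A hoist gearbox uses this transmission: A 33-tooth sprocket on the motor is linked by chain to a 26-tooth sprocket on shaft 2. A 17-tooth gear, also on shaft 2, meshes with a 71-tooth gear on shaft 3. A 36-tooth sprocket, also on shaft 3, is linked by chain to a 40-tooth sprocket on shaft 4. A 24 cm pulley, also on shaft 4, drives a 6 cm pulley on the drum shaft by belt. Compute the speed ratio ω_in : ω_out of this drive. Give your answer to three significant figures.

0.914

Each stage contributes driven/driver: chain 26/33 = 0.78788, gear mesh 71/17 = 4.1765, chain 40/36 = 1.1111, belt 6/24 = 0.25.
Overall: 0.78788 × 4.1765 × 1.1111 × 0.25 = 0.91404.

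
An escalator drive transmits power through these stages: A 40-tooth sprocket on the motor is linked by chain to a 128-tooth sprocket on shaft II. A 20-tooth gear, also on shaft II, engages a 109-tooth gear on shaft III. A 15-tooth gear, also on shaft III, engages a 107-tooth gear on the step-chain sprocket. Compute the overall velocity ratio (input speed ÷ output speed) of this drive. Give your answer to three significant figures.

Each stage contributes driven/driver: chain 128/40 = 3.2, gear mesh 109/20 = 5.45, gear mesh 107/15 = 7.1333.
Overall: 3.2 × 5.45 × 7.1333 = 124.41.

124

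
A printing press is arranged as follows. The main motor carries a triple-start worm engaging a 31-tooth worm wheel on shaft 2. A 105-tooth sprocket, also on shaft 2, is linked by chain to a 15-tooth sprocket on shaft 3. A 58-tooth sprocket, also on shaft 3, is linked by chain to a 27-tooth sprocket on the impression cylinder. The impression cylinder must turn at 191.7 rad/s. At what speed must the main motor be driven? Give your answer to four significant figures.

Overall ratio R = 10.333 × 0.14286 × 0.46552 = 0.68719.
Required input speed = output speed × R = 191.7 × 0.68719 = 131.73 rad/s.

131.7 rad/s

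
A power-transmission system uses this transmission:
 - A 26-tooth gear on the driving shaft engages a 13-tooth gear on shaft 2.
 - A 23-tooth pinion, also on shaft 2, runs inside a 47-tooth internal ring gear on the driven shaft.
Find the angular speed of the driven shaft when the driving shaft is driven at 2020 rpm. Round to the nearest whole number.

gear mesh 13/26 = 0.5 → 2020/0.5 = 4040 rpm
internal gear 47/23 = 2.0435 → 4040/2.0435 = 1977 rpm

1977 rpm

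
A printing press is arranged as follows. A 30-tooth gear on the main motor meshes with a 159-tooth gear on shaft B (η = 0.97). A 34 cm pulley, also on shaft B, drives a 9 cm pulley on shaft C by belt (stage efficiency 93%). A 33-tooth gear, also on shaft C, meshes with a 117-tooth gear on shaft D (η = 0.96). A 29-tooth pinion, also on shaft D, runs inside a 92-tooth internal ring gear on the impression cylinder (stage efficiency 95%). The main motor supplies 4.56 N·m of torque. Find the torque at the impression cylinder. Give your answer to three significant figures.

gear mesh 159/30 = 5.3 → τ = 4.56·5.3·0.97 = 23.443 N·m
belt 9/34 = 0.26471 → τ = 23.443·0.26471·0.93 = 5.7711 N·m
gear mesh 117/33 = 3.5455 → τ = 5.7711·3.5455·0.96 = 19.643 N·m
internal gear 92/29 = 3.1724 → τ = 19.643·3.1724·0.95 = 59.199 N·m

59.2 N·m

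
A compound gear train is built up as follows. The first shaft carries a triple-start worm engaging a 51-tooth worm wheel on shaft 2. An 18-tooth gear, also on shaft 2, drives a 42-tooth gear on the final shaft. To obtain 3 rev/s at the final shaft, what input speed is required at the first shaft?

119 rev/s

Overall ratio R = 17 × 2.3333 = 39.667.
Required input speed = output speed × R = 3 × 39.667 = 119 rev/s.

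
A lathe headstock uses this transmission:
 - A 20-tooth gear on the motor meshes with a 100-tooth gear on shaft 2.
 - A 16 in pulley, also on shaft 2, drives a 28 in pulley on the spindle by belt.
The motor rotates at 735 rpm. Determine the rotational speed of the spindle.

84 rpm

the motor → shaft 2 (gear mesh, 100/20): 735 ÷ 5 = 147 rpm
shaft 2 → the spindle (belt, 28/16): 147 ÷ 1.75 = 84 rpm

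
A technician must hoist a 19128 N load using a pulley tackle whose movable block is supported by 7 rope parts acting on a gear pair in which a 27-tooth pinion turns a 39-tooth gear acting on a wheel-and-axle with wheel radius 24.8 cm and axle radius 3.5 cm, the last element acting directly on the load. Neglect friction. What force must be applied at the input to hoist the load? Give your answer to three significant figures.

267 N

Block-and-tackle MA = number of supporting rope parts = 7.
Gear pair MA = 39/27 = 1.4444.
Wheel-and-axle MA = R/r = 24.8/3.5 = 7.0857.
Combined ideal MA = 7 × 1.4444 × 7.0857 = 71.644.
Effort = load / MA = 19128 / 71.644 = 266.99 N.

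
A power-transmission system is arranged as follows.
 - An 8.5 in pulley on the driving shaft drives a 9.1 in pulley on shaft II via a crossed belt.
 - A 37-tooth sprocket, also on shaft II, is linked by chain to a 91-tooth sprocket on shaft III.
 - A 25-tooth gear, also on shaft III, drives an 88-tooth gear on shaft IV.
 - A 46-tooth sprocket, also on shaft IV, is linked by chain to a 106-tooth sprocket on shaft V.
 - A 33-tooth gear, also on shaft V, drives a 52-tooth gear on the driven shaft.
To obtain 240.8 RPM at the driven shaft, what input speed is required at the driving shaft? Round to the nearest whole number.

Overall ratio R = 1.0706 × 2.4595 × 3.52 × 2.3043 × 1.5758 = 33.654.
Required input speed = output speed × R = 240.8 × 33.654 = 8104 RPM.

8104 RPM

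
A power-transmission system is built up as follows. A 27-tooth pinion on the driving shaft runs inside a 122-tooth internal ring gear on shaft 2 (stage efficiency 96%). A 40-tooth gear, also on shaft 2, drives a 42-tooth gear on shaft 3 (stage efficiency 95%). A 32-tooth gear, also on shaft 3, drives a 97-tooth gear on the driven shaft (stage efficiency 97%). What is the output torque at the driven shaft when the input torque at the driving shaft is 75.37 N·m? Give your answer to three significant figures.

959 N·m

Internal gear: ratio = 122/27 = 4.5185; torque at shaft 2 = 75.37 × 4.5185 × 0.96 = 326.94 N·m.
Gear mesh: ratio = 42/40 = 1.05; torque at shaft 3 = 326.94 × 1.05 × 0.95 = 326.12 N·m.
Gear mesh: ratio = 97/32 = 3.0312; torque at the driven shaft = 326.12 × 3.0312 × 0.97 = 958.9 N·m.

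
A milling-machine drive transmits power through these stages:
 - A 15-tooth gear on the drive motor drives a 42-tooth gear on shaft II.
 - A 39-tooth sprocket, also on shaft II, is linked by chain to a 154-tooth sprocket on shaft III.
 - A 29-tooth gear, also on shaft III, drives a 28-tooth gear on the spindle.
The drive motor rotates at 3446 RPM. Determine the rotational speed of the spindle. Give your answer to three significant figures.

323 RPM

the drive motor → shaft II (gear mesh, 42/15): 3446 ÷ 2.8 = 1230.7 RPM
shaft II → shaft III (chain, 154/39): 1230.7 ÷ 3.9487 = 311.67 RPM
shaft III → the spindle (gear mesh, 28/29): 311.67 ÷ 0.96552 = 322.81 RPM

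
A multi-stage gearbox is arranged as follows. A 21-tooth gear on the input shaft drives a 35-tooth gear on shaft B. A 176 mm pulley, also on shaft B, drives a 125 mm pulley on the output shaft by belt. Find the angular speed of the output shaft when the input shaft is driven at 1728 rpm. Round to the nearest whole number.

1460 rpm

Gear mesh: ratio = 35/21 = 1.6667, so shaft B turns at 1728 / 1.6667 = 1036.8 rpm.
Belt: ratio = 125/176 = 0.71023, so the output shaft turns at 1036.8 / 0.71023 = 1459.8 rpm.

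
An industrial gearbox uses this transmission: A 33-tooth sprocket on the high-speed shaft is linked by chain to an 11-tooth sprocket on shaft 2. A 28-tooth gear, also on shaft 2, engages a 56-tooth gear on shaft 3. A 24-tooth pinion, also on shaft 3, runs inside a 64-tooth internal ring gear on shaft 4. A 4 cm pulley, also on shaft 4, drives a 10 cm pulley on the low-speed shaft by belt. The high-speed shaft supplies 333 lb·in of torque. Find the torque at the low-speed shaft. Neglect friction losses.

Chain: ratio = 11/33 = 0.33333; torque at shaft 2 = 333 × 0.33333 = 111 lb·in.
Gear mesh: ratio = 56/28 = 2; torque at shaft 3 = 111 × 2 = 222 lb·in.
Internal gear: ratio = 64/24 = 2.6667; torque at shaft 4 = 222 × 2.6667 = 592 lb·in.
Belt: ratio = 10/4 = 2.5; torque at the low-speed shaft = 592 × 2.5 = 1480 lb·in.

1480 lb·in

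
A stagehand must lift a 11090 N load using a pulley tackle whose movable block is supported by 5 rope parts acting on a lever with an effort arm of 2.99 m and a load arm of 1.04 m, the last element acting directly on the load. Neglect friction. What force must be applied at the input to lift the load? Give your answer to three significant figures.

Block-and-tackle MA = number of supporting rope parts = 5.
Lever MA = effort arm / load arm = 2.99/1.04 = 2.875.
Combined ideal MA = 5 × 2.875 = 14.375.
Effort = load / MA = 11090 / 14.375 = 771.48 N.

771 N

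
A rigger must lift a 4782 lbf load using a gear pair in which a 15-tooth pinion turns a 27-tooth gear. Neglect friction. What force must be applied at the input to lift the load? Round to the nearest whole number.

2657 lbf

Gear pair MA = 27/15 = 1.8.
Effort = load / MA = 4782 / 1.8 = 2656.7 lbf.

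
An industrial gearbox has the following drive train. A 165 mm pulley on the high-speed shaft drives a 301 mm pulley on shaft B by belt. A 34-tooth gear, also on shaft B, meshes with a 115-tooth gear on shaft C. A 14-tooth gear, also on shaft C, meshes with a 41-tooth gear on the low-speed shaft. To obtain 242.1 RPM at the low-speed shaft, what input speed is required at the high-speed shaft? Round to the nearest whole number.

4375 RPM

Overall ratio R = 1.8242 × 3.3824 × 2.9286 = 18.07.
Required input speed = output speed × R = 242.1 × 18.07 = 4374.7 RPM.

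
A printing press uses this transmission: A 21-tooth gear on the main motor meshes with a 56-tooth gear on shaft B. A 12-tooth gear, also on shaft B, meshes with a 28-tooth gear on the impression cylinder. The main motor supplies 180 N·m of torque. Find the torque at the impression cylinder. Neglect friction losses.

1120 N·m

Gear mesh: ratio = 56/21 = 2.6667; torque at shaft B = 180 × 2.6667 = 480 N·m.
Gear mesh: ratio = 28/12 = 2.3333; torque at the impression cylinder = 480 × 2.3333 = 1120 N·m.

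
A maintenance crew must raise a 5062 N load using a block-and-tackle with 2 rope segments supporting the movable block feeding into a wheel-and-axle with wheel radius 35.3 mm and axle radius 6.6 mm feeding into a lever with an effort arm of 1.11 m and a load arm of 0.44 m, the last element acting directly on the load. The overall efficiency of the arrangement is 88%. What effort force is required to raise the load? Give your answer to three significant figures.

213 N

Block-and-tackle MA = number of supporting rope parts = 2.
Wheel-and-axle MA = R/r = 35.3/6.6 = 5.3485.
Lever MA = effort arm / load arm = 1.11/0.44 = 2.5227.
Combined ideal MA = 2 × 5.3485 × 2.5227 = 26.986.
Actual MA = 26.986 × 0.88 = 23.747.
Effort = load / actual MA = 5062 / 23.747 = 213.16 N.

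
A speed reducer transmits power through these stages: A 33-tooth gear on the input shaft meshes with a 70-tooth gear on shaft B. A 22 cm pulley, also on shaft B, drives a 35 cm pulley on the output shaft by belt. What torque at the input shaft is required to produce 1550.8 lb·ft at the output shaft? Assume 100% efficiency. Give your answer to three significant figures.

Overall ratio R = 2.1212 × 1.5909 = 3.3747.
Input torque = output torque / R = 1550.8 / 3.3747 = 459.54 lb·ft.

460 lb·ft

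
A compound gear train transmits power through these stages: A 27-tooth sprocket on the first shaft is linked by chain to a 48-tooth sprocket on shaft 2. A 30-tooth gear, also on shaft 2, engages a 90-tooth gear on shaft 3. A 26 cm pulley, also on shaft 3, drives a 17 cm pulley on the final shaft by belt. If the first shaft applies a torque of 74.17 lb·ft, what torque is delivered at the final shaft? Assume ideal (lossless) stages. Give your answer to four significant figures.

After the chain (48/27): 74.17 × 1.7778 = 131.86 lb·ft
After the gear mesh (90/30): 131.86 × 3 = 395.57 lb·ft
After the belt (17/26): 395.57 × 0.65385 = 258.64 lb·ft

258.6 lb·ft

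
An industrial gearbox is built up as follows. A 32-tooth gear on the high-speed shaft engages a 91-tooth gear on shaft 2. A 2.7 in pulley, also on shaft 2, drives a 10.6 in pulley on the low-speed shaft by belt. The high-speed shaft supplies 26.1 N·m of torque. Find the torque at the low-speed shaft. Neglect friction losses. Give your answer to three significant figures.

291 N·m

gear mesh 91/32 = 2.8438 → τ = 26.1·2.8438 = 74.222 N·m
belt 10.6/2.7 = 3.9259 → τ = 74.222·3.9259 = 291.39 N·m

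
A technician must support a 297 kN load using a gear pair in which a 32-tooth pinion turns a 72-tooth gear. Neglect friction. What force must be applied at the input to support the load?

Gear pair MA = 72/32 = 2.25.
Effort = load / MA = 297 / 2.25 = 132 kN.

132 kN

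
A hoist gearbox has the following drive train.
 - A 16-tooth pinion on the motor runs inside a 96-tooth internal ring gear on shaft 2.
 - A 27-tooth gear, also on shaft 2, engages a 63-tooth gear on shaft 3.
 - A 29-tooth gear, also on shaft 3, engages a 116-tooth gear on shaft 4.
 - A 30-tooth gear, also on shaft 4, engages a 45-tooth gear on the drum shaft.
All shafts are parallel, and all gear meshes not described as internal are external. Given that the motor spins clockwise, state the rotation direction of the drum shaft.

the motor → shaft 2: internal mesh, same direction → CW.
shaft 2 → shaft 3: external mesh, 1 reversal → CCW.
shaft 3 → shaft 4: external mesh, 1 reversal → CW.
shaft 4 → the drum shaft: external mesh, 1 reversal → CCW.
3 reversals in total — an odd number — so the drum shaft turns opposite to the motor.

anticlockwise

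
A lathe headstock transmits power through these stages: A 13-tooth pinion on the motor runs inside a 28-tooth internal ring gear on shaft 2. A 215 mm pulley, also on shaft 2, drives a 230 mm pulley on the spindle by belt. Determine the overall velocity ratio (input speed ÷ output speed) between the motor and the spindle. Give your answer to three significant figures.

2.30

Each stage contributes driven/driver: internal gear 28/13 = 2.1538, belt 230/215 = 1.0698.
Overall: 2.1538 × 1.0698 = 2.3041.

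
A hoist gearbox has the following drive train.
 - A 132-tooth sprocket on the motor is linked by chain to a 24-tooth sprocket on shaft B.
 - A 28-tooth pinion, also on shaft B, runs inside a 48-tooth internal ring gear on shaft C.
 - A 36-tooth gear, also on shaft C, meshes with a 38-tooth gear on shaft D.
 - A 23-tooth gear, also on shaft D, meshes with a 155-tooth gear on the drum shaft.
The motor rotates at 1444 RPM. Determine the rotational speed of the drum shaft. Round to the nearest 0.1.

651.3 RPM

the motor → shaft B (chain, 24/132): 1444 ÷ 0.18182 = 7942 RPM
shaft B → shaft C (internal gear, 48/28): 7942 ÷ 1.7143 = 4632.8 RPM
shaft C → shaft D (gear mesh, 38/36): 4632.8 ÷ 1.0556 = 4389 RPM
shaft D → the drum shaft (gear mesh, 155/23): 4389 ÷ 6.7391 = 651.27 RPM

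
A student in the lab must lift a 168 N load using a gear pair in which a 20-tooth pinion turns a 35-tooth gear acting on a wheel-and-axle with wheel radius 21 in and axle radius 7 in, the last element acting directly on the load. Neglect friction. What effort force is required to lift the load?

32 N

Gear pair MA = 35/20 = 1.75.
Wheel-and-axle MA = R/r = 21/7 = 3.
Combined ideal MA = 1.75 × 3 = 5.25.
Effort = load / MA = 168 / 5.25 = 32 N.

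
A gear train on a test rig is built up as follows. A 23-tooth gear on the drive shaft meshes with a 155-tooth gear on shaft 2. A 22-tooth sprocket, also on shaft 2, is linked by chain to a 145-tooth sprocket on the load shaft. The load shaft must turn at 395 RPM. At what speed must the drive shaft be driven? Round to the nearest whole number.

Overall ratio R = 6.7391 × 6.5909 = 44.417.
Required input speed = output speed × R = 395 × 44.417 = 17545 RPM.

17545 RPM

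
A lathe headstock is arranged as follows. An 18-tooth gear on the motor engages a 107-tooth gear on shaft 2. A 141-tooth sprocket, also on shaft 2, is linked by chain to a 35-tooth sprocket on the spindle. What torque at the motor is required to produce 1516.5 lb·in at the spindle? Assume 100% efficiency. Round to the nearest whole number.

Overall ratio R = 5.9444 × 0.24823 = 1.4756.
Input torque = output torque / R = 1516.5 / 1.4756 = 1027.7 lb·in.

1028 lb·in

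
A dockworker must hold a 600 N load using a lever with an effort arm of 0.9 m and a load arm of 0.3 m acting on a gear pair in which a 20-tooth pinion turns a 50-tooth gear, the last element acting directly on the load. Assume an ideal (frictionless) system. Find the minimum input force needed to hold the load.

Lever MA = effort arm / load arm = 0.9/0.3 = 3.
Gear pair MA = 50/20 = 2.5.
Combined ideal MA = 3 × 2.5 = 7.5.
Effort = load / MA = 600 / 7.5 = 80 N.

80 N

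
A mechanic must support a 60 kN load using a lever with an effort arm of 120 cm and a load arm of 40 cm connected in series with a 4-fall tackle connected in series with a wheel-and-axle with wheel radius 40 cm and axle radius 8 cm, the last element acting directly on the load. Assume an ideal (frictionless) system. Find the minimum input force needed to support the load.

Lever MA = effort arm / load arm = 120/40 = 3.
Block-and-tackle MA = number of supporting rope parts = 4.
Wheel-and-axle MA = R/r = 40/8 = 5.
Combined ideal MA = 3 × 4 × 5 = 60.
Effort = load / MA = 60 / 60 = 1 kN.

1 kN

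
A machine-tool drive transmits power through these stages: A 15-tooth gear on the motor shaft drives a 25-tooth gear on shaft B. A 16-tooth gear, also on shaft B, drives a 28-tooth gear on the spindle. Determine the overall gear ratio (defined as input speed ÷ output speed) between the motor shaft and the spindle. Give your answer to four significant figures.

2.917

Each stage contributes driven/driver: gear mesh 25/15 = 1.6667, gear mesh 28/16 = 1.75.
Overall: 1.6667 × 1.75 = 2.9167.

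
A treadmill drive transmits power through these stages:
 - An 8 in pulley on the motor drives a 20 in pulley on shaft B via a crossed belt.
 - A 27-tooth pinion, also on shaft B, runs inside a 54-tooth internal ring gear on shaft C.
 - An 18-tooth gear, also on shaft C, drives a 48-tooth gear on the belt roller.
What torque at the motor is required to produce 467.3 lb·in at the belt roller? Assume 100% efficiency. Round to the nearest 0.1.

35.0 lb·in

Overall ratio R = 2.5 × 2 × 2.6667 = 13.333.
Input torque = output torque / R = 467.3 / 13.333 = 35.047 lb·in.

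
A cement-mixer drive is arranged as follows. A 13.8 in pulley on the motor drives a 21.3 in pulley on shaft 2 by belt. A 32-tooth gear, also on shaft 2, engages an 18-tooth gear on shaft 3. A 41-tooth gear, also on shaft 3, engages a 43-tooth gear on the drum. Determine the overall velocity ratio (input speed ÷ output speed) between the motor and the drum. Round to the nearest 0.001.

0.911

Each stage contributes driven/driver: belt 21.3/13.8 = 1.5435, gear mesh 18/32 = 0.5625, gear mesh 43/41 = 1.0488.
Overall: 1.5435 × 0.5625 × 1.0488 = 0.91056.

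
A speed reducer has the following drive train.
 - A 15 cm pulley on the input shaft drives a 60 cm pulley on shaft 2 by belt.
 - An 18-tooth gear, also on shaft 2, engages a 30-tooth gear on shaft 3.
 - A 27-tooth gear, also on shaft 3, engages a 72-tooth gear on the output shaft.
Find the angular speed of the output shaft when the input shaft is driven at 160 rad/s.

9 rad/s

the input shaft → shaft 2 (belt, 60/15): 160 ÷ 4 = 40 rad/s
shaft 2 → shaft 3 (gear mesh, 30/18): 40 ÷ 1.6667 = 24 rad/s
shaft 3 → the output shaft (gear mesh, 72/27): 24 ÷ 2.6667 = 9 rad/s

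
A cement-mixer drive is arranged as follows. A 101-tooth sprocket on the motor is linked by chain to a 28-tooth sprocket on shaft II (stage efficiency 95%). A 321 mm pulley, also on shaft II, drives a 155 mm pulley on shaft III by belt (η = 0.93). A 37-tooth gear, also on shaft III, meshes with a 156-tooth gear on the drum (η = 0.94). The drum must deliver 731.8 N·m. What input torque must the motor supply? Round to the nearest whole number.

1561 N·m

Overall ratio R = 0.27723 × 0.48287 × 4.2162 = 0.5644; overall efficiency η = 0.95 × 0.93 × 0.94 = 0.8305.
Input torque = output torque / (R × η) = 731.8 / (0.5644 × 0.8305) = 1561.2 N·m.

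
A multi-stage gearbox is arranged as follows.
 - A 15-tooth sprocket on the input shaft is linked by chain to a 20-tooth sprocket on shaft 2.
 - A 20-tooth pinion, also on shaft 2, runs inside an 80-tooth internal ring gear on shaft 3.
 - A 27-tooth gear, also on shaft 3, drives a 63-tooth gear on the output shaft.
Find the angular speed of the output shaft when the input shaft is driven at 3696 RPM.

the input shaft → shaft 2 (chain, 20/15): 3696 ÷ 1.3333 = 2772 RPM
shaft 2 → shaft 3 (internal gear, 80/20): 2772 ÷ 4 = 693 RPM
shaft 3 → the output shaft (gear mesh, 63/27): 693 ÷ 2.3333 = 297 RPM

297 RPM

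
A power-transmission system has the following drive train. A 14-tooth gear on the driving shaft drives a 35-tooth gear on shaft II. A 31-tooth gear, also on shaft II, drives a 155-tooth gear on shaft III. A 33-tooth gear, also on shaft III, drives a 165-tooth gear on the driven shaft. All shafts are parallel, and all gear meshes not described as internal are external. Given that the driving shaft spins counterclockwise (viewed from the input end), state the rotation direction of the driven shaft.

clockwise

the driving shaft → shaft II: external mesh, 1 reversal → CW.
shaft II → shaft III: external mesh, 1 reversal → CCW.
shaft III → the driven shaft: external mesh, 1 reversal → CW.
3 reversals in total — an odd number — so the driven shaft turns opposite to the driving shaft.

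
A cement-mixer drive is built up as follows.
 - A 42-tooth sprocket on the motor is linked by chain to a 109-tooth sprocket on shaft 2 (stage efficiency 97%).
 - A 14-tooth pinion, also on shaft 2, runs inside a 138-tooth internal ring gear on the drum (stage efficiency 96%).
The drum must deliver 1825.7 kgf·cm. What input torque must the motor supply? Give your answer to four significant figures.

Overall ratio R = 2.5952 × 9.8571 = 25.582; overall efficiency η = 0.97 × 0.96 = 0.9312.
Input torque = output torque / (R × η) = 1825.7 / (25.582 × 0.9312) = 76.64 kgf·cm.

76.64 kgf·cm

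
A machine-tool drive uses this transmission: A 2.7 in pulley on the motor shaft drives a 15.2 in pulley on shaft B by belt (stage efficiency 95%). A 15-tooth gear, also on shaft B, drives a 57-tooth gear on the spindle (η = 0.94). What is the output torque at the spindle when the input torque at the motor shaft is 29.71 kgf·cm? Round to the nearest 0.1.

567.6 kgf·cm

Belt: ratio = 15.2/2.7 = 5.6296; torque at shaft B = 29.71 × 5.6296 × 0.95 = 158.89 kgf·cm.
Gear mesh: ratio = 57/15 = 3.8; torque at the spindle = 158.89 × 3.8 × 0.94 = 567.57 kgf·cm.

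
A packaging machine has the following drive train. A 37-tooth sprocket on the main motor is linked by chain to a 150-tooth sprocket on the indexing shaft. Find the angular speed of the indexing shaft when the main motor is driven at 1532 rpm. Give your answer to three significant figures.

378 rpm

chain 150/37 = 4.0541 → 1532/4.0541 = 377.89 rpm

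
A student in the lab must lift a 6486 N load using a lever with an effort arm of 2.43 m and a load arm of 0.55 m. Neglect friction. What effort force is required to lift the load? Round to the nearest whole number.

1468 N

Lever MA = effort arm / load arm = 2.43/0.55 = 4.4182.
Effort = load / MA = 6486 / 4.4182 = 1468 N.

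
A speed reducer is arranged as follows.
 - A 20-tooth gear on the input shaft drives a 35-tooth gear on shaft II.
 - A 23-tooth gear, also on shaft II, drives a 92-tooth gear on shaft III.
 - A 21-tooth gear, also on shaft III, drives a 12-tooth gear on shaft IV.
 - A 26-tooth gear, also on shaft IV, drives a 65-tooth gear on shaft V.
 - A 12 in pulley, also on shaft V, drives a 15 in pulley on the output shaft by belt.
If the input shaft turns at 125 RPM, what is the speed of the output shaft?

the input shaft → shaft II (gear mesh, 35/20): 125 ÷ 1.75 = 71.429 RPM
shaft II → shaft III (gear mesh, 92/23): 71.429 ÷ 4 = 17.857 RPM
shaft III → shaft IV (gear mesh, 12/21): 17.857 ÷ 0.57143 = 31.25 RPM
shaft IV → shaft V (gear mesh, 65/26): 31.25 ÷ 2.5 = 12.5 RPM
shaft V → the output shaft (belt, 15/12): 12.5 ÷ 1.25 = 10 RPM

10 RPM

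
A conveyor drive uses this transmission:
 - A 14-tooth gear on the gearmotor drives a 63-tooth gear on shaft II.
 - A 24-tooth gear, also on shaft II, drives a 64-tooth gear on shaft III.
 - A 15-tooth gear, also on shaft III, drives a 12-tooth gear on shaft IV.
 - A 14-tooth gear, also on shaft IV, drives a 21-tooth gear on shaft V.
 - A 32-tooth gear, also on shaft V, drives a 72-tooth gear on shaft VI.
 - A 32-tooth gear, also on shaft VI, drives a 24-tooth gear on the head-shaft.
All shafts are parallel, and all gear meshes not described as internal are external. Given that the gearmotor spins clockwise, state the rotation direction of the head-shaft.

clockwise

the gearmotor → shaft II: external mesh, 1 reversal → CCW.
shaft II → shaft III: external mesh, 1 reversal → CW.
shaft III → shaft IV: external mesh, 1 reversal → CCW.
shaft IV → shaft V: external mesh, 1 reversal → CW.
shaft V → shaft VI: external mesh, 1 reversal → CCW.
shaft VI → the head-shaft: external mesh, 1 reversal → CW.
6 reversals in total — an even number — so the head-shaft turns the same way as the gearmotor.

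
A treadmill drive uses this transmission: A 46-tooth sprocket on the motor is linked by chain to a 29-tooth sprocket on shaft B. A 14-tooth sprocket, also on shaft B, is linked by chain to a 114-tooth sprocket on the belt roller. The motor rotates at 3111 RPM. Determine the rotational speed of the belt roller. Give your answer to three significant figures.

606 RPM

Chain: ratio = 29/46 = 0.63043, so shaft B turns at 3111 / 0.63043 = 4934.7 RPM.
Chain: ratio = 114/14 = 8.1429, so the belt roller turns at 4934.7 / 8.1429 = 606.01 RPM.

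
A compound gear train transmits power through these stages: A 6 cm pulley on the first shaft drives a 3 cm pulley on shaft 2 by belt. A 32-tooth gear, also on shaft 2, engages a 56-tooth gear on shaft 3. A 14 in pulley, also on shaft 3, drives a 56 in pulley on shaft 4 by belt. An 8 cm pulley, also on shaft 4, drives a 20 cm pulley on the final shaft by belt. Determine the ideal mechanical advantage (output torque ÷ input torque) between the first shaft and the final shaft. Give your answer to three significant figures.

8.75

Each stage contributes driven/driver: belt 3/6 = 0.5, gear mesh 56/32 = 1.75, belt 56/14 = 4, belt 20/8 = 2.5.
Overall: 0.5 × 1.75 × 4 × 2.5 = 8.75.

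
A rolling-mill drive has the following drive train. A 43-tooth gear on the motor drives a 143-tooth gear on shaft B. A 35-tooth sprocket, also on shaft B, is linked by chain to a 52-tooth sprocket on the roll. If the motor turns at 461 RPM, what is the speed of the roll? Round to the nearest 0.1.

93.3 RPM

the motor → shaft B (gear mesh, 143/43): 461 ÷ 3.3256 = 138.62 RPM
shaft B → the roll (chain, 52/35): 138.62 ÷ 1.4857 = 93.304 RPM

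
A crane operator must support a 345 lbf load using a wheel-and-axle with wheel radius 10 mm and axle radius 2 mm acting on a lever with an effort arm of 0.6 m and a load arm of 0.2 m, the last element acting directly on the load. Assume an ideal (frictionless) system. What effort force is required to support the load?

23 lbf

Wheel-and-axle MA = R/r = 10/2 = 5.
Lever MA = effort arm / load arm = 0.6/0.2 = 3.
Combined ideal MA = 5 × 3 = 15.
Effort = load / MA = 345 / 15 = 23 lbf.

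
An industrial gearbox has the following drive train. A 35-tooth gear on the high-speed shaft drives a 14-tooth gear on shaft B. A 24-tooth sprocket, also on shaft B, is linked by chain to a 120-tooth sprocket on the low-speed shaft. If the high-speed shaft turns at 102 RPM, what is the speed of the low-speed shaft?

the high-speed shaft → shaft B (gear mesh, 14/35): 102 ÷ 0.4 = 255 RPM
shaft B → the low-speed shaft (chain, 120/24): 255 ÷ 5 = 51 RPM

51 RPM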